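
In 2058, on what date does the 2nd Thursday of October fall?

2058-10-10

The first Thursday of October 2058 is October 3.
The 2nd Thursday is 1 weeks later: 3 + 7 = 10.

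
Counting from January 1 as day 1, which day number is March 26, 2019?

Days in months before March: 31 + 28 = 59.
Plus 26 days into March → day 85.

85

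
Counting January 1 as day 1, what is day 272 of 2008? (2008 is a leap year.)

January has 31 days (272 − 31 = 241 remain).
February has 29 days (241 − 29 = 212 remain).
March has 31 days (212 − 31 = 181 remain).
April has 30 days (181 − 30 = 151 remain).
May has 31 days (151 − 31 = 120 remain).
June has 30 days (120 − 30 = 90 remain).
July has 31 days (90 − 31 = 59 remain).
August has 31 days (59 − 31 = 28 remain).
28 into September → September 28.

2008-09-28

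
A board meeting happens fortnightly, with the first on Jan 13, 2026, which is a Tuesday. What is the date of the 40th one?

Jul 13, 2027

The 40th occurrence is 39 intervals after the first: 39 × 14 = 546 days after Jan 13, 2026.
Jan has 31 days — 18 days to the end of Jan leaves 528.
From end of Jan to end of 2026 is 334 days (194 left).
Jan has 31 days (163 left).
Feb has 28 days (135 left).
Mar has 31 days (104 left).
Apr has 30 days (74 left).
May has 31 days (43 left).
Jun has 30 days (13 left).
13 days into Jul → Jul 13, 2027.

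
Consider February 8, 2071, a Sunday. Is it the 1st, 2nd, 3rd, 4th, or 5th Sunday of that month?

Day 8 falls in week ⌈8/7⌉ of the month.
Days 1–7 hold the 1st Sunday, 8–14 the 2nd, 15–21 the 3rd, 22–28 the 4th, 29–31 the 5th.
8 is in the range for the 2nd.

2nd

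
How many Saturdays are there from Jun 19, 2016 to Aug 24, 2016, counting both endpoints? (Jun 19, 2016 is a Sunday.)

Jun 19, 2016 is a Sunday; the first Saturday on or after it is Jun 25, 2016 (6 days later).
From Jun 25, 2016 to Aug 24, 2016: 5 + 31 + 24 = 60 days (rest of Jun, Jul, Aug).
60 ÷ 7 = 8 full weeks with remainder 4, so 8 more Saturdays after the first → 9.

9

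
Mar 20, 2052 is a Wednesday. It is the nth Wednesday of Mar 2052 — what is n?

Day 20 falls in week ⌈20/7⌉ of the month.
Days 1–7 hold the 1st Wednesday, 8–14 the 2nd, 15–21 the 3rd, 22–28 the 4th, 29–31 the 5th.
20 is in the range for the 3rd.

3rd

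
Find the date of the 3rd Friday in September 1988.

The first Friday of September 1988 is September 2.
The 3rd Friday is 2 weeks later: 2 + 14 = 16.

September 16, 1988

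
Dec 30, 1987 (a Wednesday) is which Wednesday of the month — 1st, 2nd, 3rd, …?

5th

Day 30 falls in week ⌈30/7⌉ of the month.
Days 1–7 hold the 1st Wednesday, 8–14 the 2nd, 15–21 the 3rd, 22–28 the 4th, 29–31 the 5th.
30 is in the range for the 5th.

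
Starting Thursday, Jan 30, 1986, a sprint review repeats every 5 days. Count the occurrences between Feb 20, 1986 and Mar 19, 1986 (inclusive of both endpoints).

5

Occurrences land 5·i days after Jan 30, 1986 for i = 0, 1, 2, …
Feb 20, 1986 is 21 days after the start; 21 ÷ 5 = 4 remainder 1; since the remainder is 1, round up to i = 5. First occurrence in the window: #6 on Feb 24, 1986 (5×5 = 25 days in).
Mar 19, 1986 is 48 days after the start; 48 ÷ 5 = 9 remainder 3. Last occurrence in the window: #10 on Mar 16, 1986.
Occurrences #6 through #10: 5 in total.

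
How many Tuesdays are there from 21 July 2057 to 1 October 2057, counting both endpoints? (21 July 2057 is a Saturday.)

10

21 July 2057 is a Saturday; the first Tuesday on or after it is 24 July 2057 (3 days later).
From 24 July 2057 to 1 October 2057: 7 + 31 + 30 + 1 = 69 days (rest of July, August, September, October).
69 ÷ 7 = 9 full weeks with remainder 6, so 9 more Tuesdays after the first → 10.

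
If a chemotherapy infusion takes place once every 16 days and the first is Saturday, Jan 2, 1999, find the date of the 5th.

The 5th occurrence is 4 intervals after the first: 4 × 16 = 64 days after Jan 2, 1999.
Jan has 31 days — 29 days to the end of Jan leaves 35.
Feb has 28 days (7 left).
7 days into Mar → Mar 7, 1999.

Mar 7, 1999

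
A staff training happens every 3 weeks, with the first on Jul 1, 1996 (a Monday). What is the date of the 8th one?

Nov 25, 1996

The 8th occurrence is 7 intervals after the first: 7 × 21 = 147 days after Jul 1, 1996.
Jul has 31 days — 30 days to the end of Jul leaves 117.
Aug has 31 days (86 left).
Sep has 30 days (56 left).
Oct has 31 days (25 left).
25 days into Nov → Nov 25, 1996.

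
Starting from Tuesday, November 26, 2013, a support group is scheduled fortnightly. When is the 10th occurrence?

April 1, 2014

The 10th occurrence is 9 intervals after the first: 9 × 14 = 126 days after November 26, 2013.
November has 30 days — 4 days to the end of November leaves 122.
December has 31 days (91 left).
January has 31 days (60 left).
February has 28 days (32 left).
March has 31 days (1 left).
1 day into April → April 1, 2014.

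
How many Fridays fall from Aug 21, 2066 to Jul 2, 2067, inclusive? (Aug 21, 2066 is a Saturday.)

Aug 21, 2066 is a Saturday; the first Friday on or after it is Aug 27, 2066 (6 days later).
From Aug 27, 2066 to Jul 2, 2067: 126 + 183 = 309 days (rest of 2066, to Jul 2, 2067 in 2067).
309 ÷ 7 = 44 full weeks with remainder 1, so 44 more Fridays after the first → 45.

45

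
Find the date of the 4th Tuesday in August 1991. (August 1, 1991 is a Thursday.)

August 1991 begins on a Thursday, so the first Tuesday is August 6 (5 days later).
The 4th Tuesday is 3 weeks later: 6 + 21 = 27.

27 August 1991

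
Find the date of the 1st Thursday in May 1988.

May 5, 1988

The first Thursday of May 1988 is May 5.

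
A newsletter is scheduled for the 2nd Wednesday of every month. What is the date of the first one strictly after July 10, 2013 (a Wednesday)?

July 2013 starts on a Monday; its first Wednesday is the 3rd, so the 2nd Wednesday is the 10th — July 10, 2013.
That is not after July 10, 2013, so look at August 2013.
August 2013 starts on a Thursday; its first Wednesday is the 7th, so the 2nd Wednesday is the 14th — August 14, 2013.

August 14, 2013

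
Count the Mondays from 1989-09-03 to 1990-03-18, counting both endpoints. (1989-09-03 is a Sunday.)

28

1989-09-03 is a Sunday; the first Monday on or after it is 1989-09-04 (1 day later).
From 1989-09-04 to 1990-03-18: 26 + 31 + 30 + 31 + 31 + 28 + 18 = 195 days (rest of September, October, November, December, January, February, March).
195 ÷ 7 = 27 full weeks with remainder 6, so 27 more Mondays after the first → 28.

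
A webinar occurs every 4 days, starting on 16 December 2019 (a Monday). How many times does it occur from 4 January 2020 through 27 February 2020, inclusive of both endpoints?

Occurrences land 4·i days after 16 December 2019 for i = 0, 1, 2, …
4 January 2020 is 19 days after the start; 19 ÷ 4 = 4 remainder 3; since the remainder is 3, round up to i = 5. First occurrence in the window: #6 on 5 January 2020 (5×4 = 20 days in).
27 February 2020 is 73 days after the start; 73 ÷ 4 = 18 remainder 1. Last occurrence in the window: #19 on 26 February 2020.
Occurrences #6 through #19: 14 in total.

14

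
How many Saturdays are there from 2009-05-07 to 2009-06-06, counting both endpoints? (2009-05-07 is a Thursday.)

5

2009-05-07 is a Thursday; the first Saturday on or after it is 2009-05-09 (2 days later).
From 2009-05-09 to 2009-06-06: 22 + 6 = 28 days (rest of May, June).
28 ÷ 7 = 4 full weeks with remainder 0, so 4 more Saturdays after the first → 5.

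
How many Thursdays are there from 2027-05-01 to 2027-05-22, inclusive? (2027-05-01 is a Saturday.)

2027-05-01 is a Saturday; the first Thursday on or after it is 2027-05-06 (5 days later).
From 2027-05-06 to 2027-05-22 is 22 − 6 = 16 days.
16 ÷ 7 = 2 full weeks with remainder 2, so 2 more Thursdays after the first → 3.

3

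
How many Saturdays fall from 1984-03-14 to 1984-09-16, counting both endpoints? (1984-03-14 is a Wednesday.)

1984-03-14 is a Wednesday; the first Saturday on or after it is 1984-03-17 (3 days later).
From 1984-03-17 to 1984-09-16: 14 + 30 + 31 + 30 + 31 + 31 + 16 = 183 days (rest of March, April, May, June, July, August, September).
183 ÷ 7 = 26 full weeks with remainder 1, so 26 more Saturdays after the first → 27.

27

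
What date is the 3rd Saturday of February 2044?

The first Saturday of February 2044 is February 6.
The 3rd Saturday is 2 weeks later: 6 + 14 = 20.

2044-02-20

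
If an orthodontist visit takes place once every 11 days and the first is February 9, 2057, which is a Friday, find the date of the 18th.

The 18th occurrence is 17 intervals after the first: 17 × 11 = 187 days after February 9, 2057.
February has 28 days — 19 days to the end of February leaves 168.
March has 31 days (137 left).
April has 30 days (107 left).
May has 31 days (76 left).
June has 30 days (46 left).
July has 31 days (15 left).
15 days into August → August 15, 2057.

August 15, 2057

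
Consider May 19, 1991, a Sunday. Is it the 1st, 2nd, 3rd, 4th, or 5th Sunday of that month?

Day 19 falls in week ⌈19/7⌉ of the month.
Days 1–7 hold the 1st Sunday, 8–14 the 2nd, 15–21 the 3rd, 22–28 the 4th, 29–31 the 5th.
19 is in the range for the 3rd.

3rd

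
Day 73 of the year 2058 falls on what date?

Jan has 31 days (73 − 31 = 42 remain).
Feb has 28 days (42 − 28 = 14 remain).
14 into Mar → Mar 14.

Mar 14, 2058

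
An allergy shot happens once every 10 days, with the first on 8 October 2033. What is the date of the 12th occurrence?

26 January 2034

The 12th occurrence is 11 intervals after the first: 11 × 10 = 110 days after 8 October 2033.
October has 31 days — 23 days to the end of October leaves 87.
November has 30 days (57 left).
December has 31 days (26 left).
26 days into January → 26 January 2034.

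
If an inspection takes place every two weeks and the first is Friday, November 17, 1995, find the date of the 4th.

The 4th occurrence is 3 intervals after the first: 3 × 14 = 42 days after November 17, 1995.
November has 30 days — 13 days to the end of November leaves 29.
29 days into December → December 29, 1995.

December 29, 1995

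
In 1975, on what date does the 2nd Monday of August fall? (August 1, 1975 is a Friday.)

1975-08-11

August 1975 begins on a Friday, so the first Monday is August 4 (3 days later).
The 2nd Monday is 1 weeks later: 4 + 7 = 11.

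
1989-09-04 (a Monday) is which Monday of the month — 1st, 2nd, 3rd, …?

Day 4 falls in week ⌈4/7⌉ of the month.
Days 1–7 hold the 1st Monday, 8–14 the 2nd, 15–21 the 3rd, 22–28 the 4th, 29–31 the 5th.
4 is in the range for the 1st.

1st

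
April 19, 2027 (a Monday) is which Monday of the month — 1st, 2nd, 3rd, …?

3rd

Day 19 falls in week ⌈19/7⌉ of the month.
Days 1–7 hold the 1st Monday, 8–14 the 2nd, 15–21 the 3rd, 22–28 the 4th, 29–31 the 5th.
19 is in the range for the 3rd.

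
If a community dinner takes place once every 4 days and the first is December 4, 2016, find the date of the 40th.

May 9, 2017

The 40th occurrence is 39 intervals after the first: 39 × 4 = 156 days after December 4, 2016.
December has 31 days — 27 days to the end of December leaves 129.
January has 31 days (98 left).
February has 28 days (70 left).
March has 31 days (39 left).
April has 30 days (9 left).
9 days into May → May 9, 2017.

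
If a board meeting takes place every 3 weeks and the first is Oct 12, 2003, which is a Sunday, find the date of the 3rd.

Nov 23, 2003

The 3rd occurrence is 2 intervals after the first: 2 × 21 = 42 days after Oct 12, 2003.
Oct has 31 days — 19 days to the end of Oct leaves 23.
23 days into Nov → Nov 23, 2003.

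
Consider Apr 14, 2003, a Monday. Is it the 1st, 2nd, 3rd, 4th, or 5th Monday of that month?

Day 14 falls in week ⌈14/7⌉ of the month.
Days 1–7 hold the 1st Monday, 8–14 the 2nd, 15–21 the 3rd, 22–28 the 4th, 29–31 the 5th.
14 is in the range for the 2nd.

2nd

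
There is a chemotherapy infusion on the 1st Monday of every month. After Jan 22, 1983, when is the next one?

Jan 1983 starts on a Saturday, so its 1st Monday is Jan 3, 1983 (2 days in).
That is not after Jan 22, 1983, so look at Feb 1983.
Feb 1983 starts on a Tuesday, so its 1st Monday is Feb 7, 1983 (6 days in).

Feb 7, 1983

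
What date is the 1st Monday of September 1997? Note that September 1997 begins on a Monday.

1 September 1997

September 1997 begins on a Monday, so the first Monday is September 1.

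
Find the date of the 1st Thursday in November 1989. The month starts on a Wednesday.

1989-11-02

November 1989 begins on a Wednesday, so the first Thursday is November 2 (1 day later).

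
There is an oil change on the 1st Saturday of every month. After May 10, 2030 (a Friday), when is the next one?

May 2030 starts on a Wednesday, so its 1st Saturday is May 4, 2030 (3 days in).
That is not after May 10, 2030, so look at June 2030.
June 2030 starts on a Saturday, so its 1st Saturday is June 1, 2030.

June 1, 2030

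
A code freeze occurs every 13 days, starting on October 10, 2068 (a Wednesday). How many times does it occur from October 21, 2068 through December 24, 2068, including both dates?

Occurrences land 13·i days after October 10, 2068 for i = 0, 1, 2, …
October 21, 2068 is 11 days after the start; 11 ÷ 13 = 0 remainder 11; since the remainder is 11, round up to i = 1. First occurrence in the window: #2 on October 23, 2068 (1×13 = 13 days in).
December 24, 2068 is 75 days after the start; 75 ÷ 13 = 5 remainder 10. Last occurrence in the window: #6 on December 14, 2068.
Occurrences #2 through #6: 5 in total.

5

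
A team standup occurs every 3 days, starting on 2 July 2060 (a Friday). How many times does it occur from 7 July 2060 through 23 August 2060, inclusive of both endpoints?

16

Occurrences land 3·i days after 2 July 2060 for i = 0, 1, 2, …
7 July 2060 is 5 days after the start; 5 ÷ 3 = 1 remainder 2; since the remainder is 2, round up to i = 2. First occurrence in the window: #3 on 8 July 2060 (2×3 = 6 days in).
23 August 2060 is 52 days after the start; 52 ÷ 3 = 17 remainder 1. Last occurrence in the window: #18 on 22 August 2060.
Occurrences #3 through #18: 16 in total.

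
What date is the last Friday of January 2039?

January 28, 2039

The first Friday of January 2039 is January 7.
January 2039 has 31 days. Adding weeks: 7, 14, 21, 28 — the last one ≤ 31 is the 28th.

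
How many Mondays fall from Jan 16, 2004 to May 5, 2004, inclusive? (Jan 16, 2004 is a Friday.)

16

Jan 16, 2004 is a Friday; the first Monday on or after it is Jan 19, 2004 (3 days later).
From Jan 19, 2004 to May 5, 2004: 12 + 29 + 31 + 30 + 5 = 107 days (rest of Jan, Feb, Mar, Apr, May).
107 ÷ 7 = 15 full weeks with remainder 2, so 15 more Mondays after the first → 16.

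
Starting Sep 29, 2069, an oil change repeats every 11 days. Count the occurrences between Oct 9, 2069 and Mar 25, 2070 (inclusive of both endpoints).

Occurrences land 11·i days after Sep 29, 2069 for i = 0, 1, 2, …
Oct 9, 2069 is 10 days after the start; 10 ÷ 11 = 0 remainder 10; since the remainder is 10, round up to i = 1. First occurrence in the window: #2 on Oct 10, 2069 (1×11 = 11 days in).
Mar 25, 2070 is 177 days after the start; 177 ÷ 11 = 16 remainder 1. Last occurrence in the window: #17 on Mar 24, 2070.
Occurrences #2 through #17: 16 in total.

16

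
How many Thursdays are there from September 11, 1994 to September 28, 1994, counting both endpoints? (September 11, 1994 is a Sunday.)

2

September 11, 1994 is a Sunday; the first Thursday on or after it is September 15, 1994 (4 days later).
From September 15, 1994 to September 28, 1994 is 28 − 15 = 13 days.
13 ÷ 7 = 1 full weeks with remainder 6, so 1 more Thursdays after the first → 2.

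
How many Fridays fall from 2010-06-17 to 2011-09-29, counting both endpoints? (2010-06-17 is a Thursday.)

67

2010-06-17 is a Thursday; the first Friday on or after it is 2010-06-18 (1 day later).
From 2010-06-18 to 2011-09-29: 196 + 272 = 468 days (rest of 2010, to 2011-09-29 in 2011).
468 ÷ 7 = 66 full weeks with remainder 6, so 66 more Fridays after the first → 67.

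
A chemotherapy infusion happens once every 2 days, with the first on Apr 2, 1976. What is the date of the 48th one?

The 48th occurrence is 47 intervals after the first: 47 × 2 = 94 days after Apr 2, 1976.
Apr has 30 days — 28 days to the end of Apr leaves 66.
May has 31 days (35 left).
Jun has 30 days (5 left).
5 days into Jul → Jul 5, 1976.

Jul 5, 1976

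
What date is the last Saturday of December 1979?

December 1979 begins on a Saturday, so the first Saturday is December 1.
December 1979 has 31 days. Adding weeks: 1, 8, 15, 22, 29 — the last one ≤ 31 is the 29th.

1979-12-29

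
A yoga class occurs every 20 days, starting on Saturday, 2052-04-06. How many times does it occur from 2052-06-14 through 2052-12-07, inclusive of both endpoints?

Occurrences land 20·i days after 2052-04-06 for i = 0, 1, 2, …
2052-06-14 is 69 days after the start; 69 ÷ 20 = 3 remainder 9; since the remainder is 9, round up to i = 4. First occurrence in the window: #5 on 2052-06-25 (4×20 = 80 days in).
2052-12-07 is 245 days after the start; 245 ÷ 20 = 12 remainder 5. Last occurrence in the window: #13 on 2052-12-02.
Occurrences #5 through #13: 9 in total.

9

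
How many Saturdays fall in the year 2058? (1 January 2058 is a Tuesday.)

1 January 2058 is a Tuesday; the first Saturday on or after it is 5 January 2058 (4 days later).
From 5 January 2058 to 31 December 2058: 26 + 28 + 31 + 30 + 31 + 30 + 31 + 31 + 30 + 31 + 30 + 31 = 360 days (rest of January, February, March, April, May, June, July, August, September, October, November, December).
360 ÷ 7 = 51 full weeks with remainder 3, so 51 more Saturdays after the first → 52.

52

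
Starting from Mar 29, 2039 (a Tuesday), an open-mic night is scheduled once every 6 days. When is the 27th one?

The 27th occurrence is 26 intervals after the first: 26 × 6 = 156 days after Mar 29, 2039.
Mar has 31 days — 2 days to the end of Mar leaves 154.
Apr has 30 days (124 left).
May has 31 days (93 left).
Jun has 30 days (63 left).
Jul has 31 days (32 left).
Aug has 31 days (1 left).
1 day into Sep → Sep 1, 2039.

Sep 1, 2039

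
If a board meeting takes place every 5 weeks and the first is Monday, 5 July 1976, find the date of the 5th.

22 November 1976

The 5th occurrence is 4 intervals after the first: 4 × 35 = 140 days after 5 July 1976.
July has 31 days — 26 days to the end of July leaves 114.
August has 31 days (83 left).
September has 30 days (53 left).
October has 31 days (22 left).
22 days into November → 22 November 1976.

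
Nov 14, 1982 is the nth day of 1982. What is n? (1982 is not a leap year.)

Days in months before Nov: 31 + 28 + 31 + 30 + 31 + 30 + 31 + 31 + 30 + 31 = 304.
Plus 14 days into Nov → day 318.

318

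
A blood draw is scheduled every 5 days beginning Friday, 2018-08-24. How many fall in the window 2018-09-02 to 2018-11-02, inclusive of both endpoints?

13

Occurrences land 5·i days after 2018-08-24 for i = 0, 1, 2, …
2018-09-02 is 9 days after the start; 9 ÷ 5 = 1 remainder 4; since the remainder is 4, round up to i = 2. First occurrence in the window: #3 on 2018-09-03 (2×5 = 10 days in).
2018-11-02 is 70 days after the start; 70 ÷ 5 = 14 remainder 0. Last occurrence in the window: #15 on 2018-11-02.
Occurrences #3 through #15: 13 in total.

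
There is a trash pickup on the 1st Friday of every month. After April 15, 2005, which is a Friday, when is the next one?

May 6, 2005

April 2005 starts on a Friday, so its 1st Friday is April 1, 2005.
That is not after April 15, 2005, so look at May 2005.
May 2005 starts on a Sunday, so its 1st Friday is May 6, 2005 (5 days in).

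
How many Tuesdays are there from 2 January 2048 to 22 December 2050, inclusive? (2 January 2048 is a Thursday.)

2 January 2048 is a Thursday; the first Tuesday on or after it is 7 January 2048 (5 days later).
From 7 January 2048 to 22 December 2050: 359 + 365 + 356 = 1080 days (rest of 2048, 2049, to 22 December 2050 in 2050).
1080 ÷ 7 = 154 full weeks with remainder 2, so 154 more Tuesdays after the first → 155.

155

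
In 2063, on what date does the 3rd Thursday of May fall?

The first Thursday of May 2063 is May 3.
The 3rd Thursday is 2 weeks later: 3 + 14 = 17.

May 17, 2063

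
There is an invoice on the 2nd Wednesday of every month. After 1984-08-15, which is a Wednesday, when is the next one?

1984-09-12

August 1984 starts on a Wednesday; its first Wednesday is the 1st, so the 2nd Wednesday is the 8th — 1984-08-08.
That is not after 1984-08-15, so look at September 1984.
September 1984 starts on a Saturday; its first Wednesday is the 5th, so the 2nd Wednesday is the 12th — 1984-09-12.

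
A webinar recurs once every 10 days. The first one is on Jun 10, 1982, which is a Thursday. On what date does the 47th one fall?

The 47th occurrence is 46 intervals after the first: 46 × 10 = 460 days after Jun 10, 1982.
Jun has 30 days — 20 days to the end of Jun leaves 440.
From end of Jun to end of 1982 is 184 days (256 left).
Jan has 31 days (225 left).
Feb has 28 days (197 left).
Mar has 31 days (166 left).
Apr has 30 days (136 left).
May has 31 days (105 left).
Jun has 30 days (75 left).
Jul has 31 days (44 left).
Aug has 31 days (13 left).
13 days into Sep → Sep 13, 1983.

Sep 13, 1983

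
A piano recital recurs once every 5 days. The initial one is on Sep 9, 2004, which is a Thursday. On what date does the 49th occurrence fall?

May 7, 2005

The 49th occurrence is 48 intervals after the first: 48 × 5 = 240 days after Sep 9, 2004.
Sep has 30 days — 21 days to the end of Sep leaves 219.
Oct has 31 days (188 left).
Nov has 30 days (158 left).
Dec has 31 days (127 left).
Jan has 31 days (96 left).
Feb has 28 days (68 left).
Mar has 31 days (37 left).
Apr has 30 days (7 left).
7 days into May → May 7, 2005.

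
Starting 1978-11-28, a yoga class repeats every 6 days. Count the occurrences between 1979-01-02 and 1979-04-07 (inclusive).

16

Occurrences land 6·i days after 1978-11-28 for i = 0, 1, 2, …
1979-01-02 is 35 days after the start; 35 ÷ 6 = 5 remainder 5; since the remainder is 5, round up to i = 6. First occurrence in the window: #7 on 1979-01-03 (6×6 = 36 days in).
1979-04-07 is 130 days after the start; 130 ÷ 6 = 21 remainder 4. Last occurrence in the window: #22 on 1979-04-03.
Occurrences #7 through #22: 16 in total.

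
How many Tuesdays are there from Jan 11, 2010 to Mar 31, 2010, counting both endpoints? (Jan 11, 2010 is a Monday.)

12

Jan 11, 2010 is a Monday; the first Tuesday on or after it is Jan 12, 2010 (1 day later).
From Jan 12, 2010 to Mar 31, 2010: 19 + 28 + 31 = 78 days (rest of Jan, Feb, Mar).
78 ÷ 7 = 11 full weeks with remainder 1, so 11 more Tuesdays after the first → 12.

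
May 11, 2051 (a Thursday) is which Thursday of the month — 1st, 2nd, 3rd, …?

Day 11 falls in week ⌈11/7⌉ of the month.
Days 1–7 hold the 1st Thursday, 8–14 the 2nd, 15–21 the 3rd, 22–28 the 4th, 29–31 the 5th.
11 is in the range for the 2nd.

2nd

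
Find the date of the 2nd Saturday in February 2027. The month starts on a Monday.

13 February 2027

February 2027 begins on a Monday, so the first Saturday is February 6 (5 days later).
The 2nd Saturday is 1 weeks later: 6 + 7 = 13.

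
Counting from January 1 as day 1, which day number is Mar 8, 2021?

Days in months before Mar: 31 + 28 = 59.
Plus 8 days into Mar → day 67.

67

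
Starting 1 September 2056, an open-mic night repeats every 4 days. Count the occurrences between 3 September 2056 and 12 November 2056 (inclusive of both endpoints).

18

Occurrences land 4·i days after 1 September 2056 for i = 0, 1, 2, …
3 September 2056 is 2 days after the start; 2 ÷ 4 = 0 remainder 2; since the remainder is 2, round up to i = 1. First occurrence in the window: #2 on 5 September 2056 (1×4 = 4 days in).
12 November 2056 is 72 days after the start; 72 ÷ 4 = 18 remainder 0. Last occurrence in the window: #19 on 12 November 2056.
Occurrences #2 through #19: 18 in total.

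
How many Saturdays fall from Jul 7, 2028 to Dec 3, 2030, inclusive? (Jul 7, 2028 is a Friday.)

Jul 7, 2028 is a Friday; the first Saturday on or after it is Jul 8, 2028 (1 day later).
From Jul 8, 2028 to Dec 3, 2030: 176 + 365 + 337 = 878 days (rest of 2028, 2029, to Dec 3, 2030 in 2030).
878 ÷ 7 = 125 full weeks with remainder 3, so 125 more Saturdays after the first → 126.

126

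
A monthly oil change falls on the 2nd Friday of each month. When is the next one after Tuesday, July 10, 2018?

July 13, 2018

July 2018 starts on a Sunday; its first Friday is the 6th, so the 2nd Friday is the 13th — July 13, 2018.
July 13, 2018 is after July 10, 2018, so that is the next one.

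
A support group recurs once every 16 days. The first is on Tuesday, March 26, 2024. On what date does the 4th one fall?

May 13, 2024

The 4th occurrence is 3 intervals after the first: 3 × 16 = 48 days after March 26, 2024.
March has 31 days — 5 days to the end of March leaves 43.
April has 30 days (13 left).
13 days into May → May 13, 2024.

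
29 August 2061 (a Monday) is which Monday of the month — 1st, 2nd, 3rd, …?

5th

Day 29 falls in week ⌈29/7⌉ of the month.
Days 1–7 hold the 1st Monday, 8–14 the 2nd, 15–21 the 3rd, 22–28 the 4th, 29–31 the 5th.
29 is in the range for the 5th.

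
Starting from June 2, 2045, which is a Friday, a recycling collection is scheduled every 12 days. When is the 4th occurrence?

July 8, 2045

The 4th occurrence is 3 intervals after the first: 3 × 12 = 36 days after June 2, 2045.
June has 30 days — 28 days to the end of June leaves 8.
8 days into July → July 8, 2045.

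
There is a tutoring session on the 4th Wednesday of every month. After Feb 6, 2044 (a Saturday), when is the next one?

Feb 24, 2044

Feb 2044 starts on a Monday; its first Wednesday is the 3rd, so the 4th Wednesday is the 24th — Feb 24, 2044.
Feb 24, 2044 is after Feb 6, 2044, so that is the next one.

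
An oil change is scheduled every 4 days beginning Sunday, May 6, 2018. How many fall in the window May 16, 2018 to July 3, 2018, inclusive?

12

Occurrences land 4·i days after May 6, 2018 for i = 0, 1, 2, …
May 16, 2018 is 10 days after the start; 10 ÷ 4 = 2 remainder 2; since the remainder is 2, round up to i = 3. First occurrence in the window: #4 on May 18, 2018 (3×4 = 12 days in).
July 3, 2018 is 58 days after the start; 58 ÷ 4 = 14 remainder 2. Last occurrence in the window: #15 on July 1, 2018.
Occurrences #4 through #15: 12 in total.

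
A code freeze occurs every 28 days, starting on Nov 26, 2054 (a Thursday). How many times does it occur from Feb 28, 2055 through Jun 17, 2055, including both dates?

4

Occurrences land 28·i days after Nov 26, 2054 for i = 0, 1, 2, …
Feb 28, 2055 is 94 days after the start; 94 ÷ 28 = 3 remainder 10; since the remainder is 10, round up to i = 4. First occurrence in the window: #5 on Mar 18, 2055 (4×28 = 112 days in).
Jun 17, 2055 is 203 days after the start; 203 ÷ 28 = 7 remainder 7. Last occurrence in the window: #8 on Jun 10, 2055.
Occurrences #5 through #8: 4 in total.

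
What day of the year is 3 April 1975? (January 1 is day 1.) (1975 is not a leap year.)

93

Days in months before April: 31 + 28 + 31 = 90.
Plus 3 days into April → day 93.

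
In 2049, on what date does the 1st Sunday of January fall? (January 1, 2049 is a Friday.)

3 January 2049

January 2049 begins on a Friday, so the first Sunday is January 3 (2 days later).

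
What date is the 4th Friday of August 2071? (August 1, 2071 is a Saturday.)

28 August 2071

August 2071 begins on a Saturday, so the first Friday is August 7 (6 days later).
The 4th Friday is 3 weeks later: 7 + 21 = 28.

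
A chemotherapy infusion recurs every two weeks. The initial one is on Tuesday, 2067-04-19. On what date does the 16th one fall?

2067-11-15

The 16th occurrence is 15 intervals after the first: 15 × 14 = 210 days after 2067-04-19.
April has 30 days — 11 days to the end of April leaves 199.
May has 31 days (168 left).
June has 30 days (138 left).
July has 31 days (107 left).
August has 31 days (76 left).
September has 30 days (46 left).
October has 31 days (15 left).
15 days into November → 2067-11-15.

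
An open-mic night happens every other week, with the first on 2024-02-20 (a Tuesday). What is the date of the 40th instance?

The 40th occurrence is 39 intervals after the first: 39 × 14 = 546 days after 2024-02-20.
February has 29 days — 9 days to the end of February leaves 537.
From end of February to end of 2024 is 306 days (231 left).
January has 31 days (200 left).
February has 28 days (172 left).
March has 31 days (141 left).
April has 30 days (111 left).
May has 31 days (80 left).
June has 30 days (50 left).
July has 31 days (19 left).
19 days into August → 2025-08-19.

2025-08-19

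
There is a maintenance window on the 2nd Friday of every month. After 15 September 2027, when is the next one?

September 2027 starts on a Wednesday; its first Friday is the 3rd, so the 2nd Friday is the 10th — 10 September 2027.
That is not after 15 September 2027, so look at October 2027.
October 2027 starts on a Friday; its first Friday is the 1st, so the 2nd Friday is the 8th — 8 October 2027.

8 October 2027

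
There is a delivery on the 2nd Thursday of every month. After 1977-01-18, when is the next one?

January 1977 starts on a Saturday; its first Thursday is the 6th, so the 2nd Thursday is the 13th — 1977-01-13.
That is not after 1977-01-18, so look at February 1977.
February 1977 starts on a Tuesday; its first Thursday is the 3rd, so the 2nd Thursday is the 10th — 1977-02-10.

1977-02-10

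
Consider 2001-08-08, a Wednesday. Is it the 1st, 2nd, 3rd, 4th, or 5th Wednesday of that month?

2nd

Day 8 falls in week ⌈8/7⌉ of the month.
Days 1–7 hold the 1st Wednesday, 8–14 the 2nd, 15–21 the 3rd, 22–28 the 4th, 29–31 the 5th.
8 is in the range for the 2nd.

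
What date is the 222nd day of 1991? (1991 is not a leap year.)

January has 31 days (222 − 31 = 191 remain).
February has 28 days (191 − 28 = 163 remain).
March has 31 days (163 − 31 = 132 remain).
April has 30 days (132 − 30 = 102 remain).
May has 31 days (102 − 31 = 71 remain).
June has 30 days (71 − 30 = 41 remain).
July has 31 days (41 − 31 = 10 remain).
10 into August → August 10.

10 August 1991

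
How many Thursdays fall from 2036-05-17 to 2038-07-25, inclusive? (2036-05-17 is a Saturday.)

2036-05-17 is a Saturday; the first Thursday on or after it is 2036-05-22 (5 days later).
From 2036-05-22 to 2038-07-25: 223 + 365 + 206 = 794 days (rest of 2036, 2037, to 2038-07-25 in 2038).
794 ÷ 7 = 113 full weeks with remainder 3, so 113 more Thursdays after the first → 114.

114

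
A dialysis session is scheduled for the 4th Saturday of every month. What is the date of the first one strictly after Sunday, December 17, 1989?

December 1989 starts on a Friday; its first Saturday is the 2nd, so the 4th Saturday is the 23rd — December 23, 1989.
December 23, 1989 is after December 17, 1989, so that is the next one.

December 23, 1989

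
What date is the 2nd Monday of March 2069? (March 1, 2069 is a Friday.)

March 2069 begins on a Friday, so the first Monday is March 4 (3 days later).
The 2nd Monday is 1 weeks later: 4 + 7 = 11.

2069-03-11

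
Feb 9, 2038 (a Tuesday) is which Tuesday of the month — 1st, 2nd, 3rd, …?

2nd

Day 9 falls in week ⌈9/7⌉ of the month.
Days 1–7 hold the 1st Tuesday, 8–14 the 2nd, 15–21 the 3rd, 22–28 the 4th, 29–31 the 5th.
9 is in the range for the 2nd.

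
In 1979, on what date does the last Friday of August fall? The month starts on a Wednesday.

31 August 1979

August 1979 begins on a Wednesday, so the first Friday is August 3 (2 days later).
August 1979 has 31 days. Adding weeks: 3, 10, 17, 24, 31 — the last one ≤ 31 is the 31st.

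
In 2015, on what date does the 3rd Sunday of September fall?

20 September 2015

September 2015 begins on a Tuesday, so the first Sunday is September 6 (5 days later).
The 3rd Sunday is 2 weeks later: 6 + 14 = 20.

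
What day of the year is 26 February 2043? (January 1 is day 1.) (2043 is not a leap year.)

57

Days in months before February: 31 = 31.
Plus 26 days into February → day 57.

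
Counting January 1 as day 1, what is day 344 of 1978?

January has 31 days (344 − 31 = 313 remain).
February has 28 days (313 − 28 = 285 remain).
March has 31 days (285 − 31 = 254 remain).
April has 30 days (254 − 30 = 224 remain).
May has 31 days (224 − 31 = 193 remain).
June has 30 days (193 − 30 = 163 remain).
July has 31 days (163 − 31 = 132 remain).
August has 31 days (132 − 31 = 101 remain).
September has 30 days (101 − 30 = 71 remain).
October has 31 days (71 − 31 = 40 remain).
November has 30 days (40 − 30 = 10 remain).
10 into December → December 10.

10 December 1978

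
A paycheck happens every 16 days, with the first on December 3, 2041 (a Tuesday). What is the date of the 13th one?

June 13, 2042

The 13th occurrence is 12 intervals after the first: 12 × 16 = 192 days after December 3, 2041.
December has 31 days — 28 days to the end of December leaves 164.
January has 31 days (133 left).
February has 28 days (105 left).
March has 31 days (74 left).
April has 30 days (44 left).
May has 31 days (13 left).
13 days into June → June 13, 2042.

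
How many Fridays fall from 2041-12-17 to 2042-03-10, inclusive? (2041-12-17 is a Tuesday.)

2041-12-17 is a Tuesday; the first Friday on or after it is 2041-12-20 (3 days later).
From 2041-12-20 to 2042-03-10: 11 + 31 + 28 + 10 = 80 days (rest of December, January, February, March).
80 ÷ 7 = 11 full weeks with remainder 3, so 11 more Fridays after the first → 12.

12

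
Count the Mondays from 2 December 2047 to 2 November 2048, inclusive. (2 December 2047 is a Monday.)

2 December 2047 is a Monday; the first Monday on or after it is 2 December 2047.
From 2 December 2047 to 2 November 2048: 29 + 307 = 336 days (rest of 2047, to 2 November 2048 in 2048).
336 ÷ 7 = 48 full weeks with remainder 0, so 48 more Mondays after the first → 49.

49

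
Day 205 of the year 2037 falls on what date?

Jul 24, 2037

Jan has 31 days (205 − 31 = 174 remain).
Feb has 28 days (174 − 28 = 146 remain).
Mar has 31 days (146 − 31 = 115 remain).
Apr has 30 days (115 − 30 = 85 remain).
May has 31 days (85 − 31 = 54 remain).
Jun has 30 days (54 − 30 = 24 remain).
24 into Jul → Jul 24.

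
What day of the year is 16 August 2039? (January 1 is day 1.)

Days in months before August: 31 + 28 + 31 + 30 + 31 + 30 + 31 = 212.
Plus 16 days into August → day 228.

228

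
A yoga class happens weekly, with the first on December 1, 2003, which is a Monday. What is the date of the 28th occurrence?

June 7, 2004

The 28th occurrence is 27 intervals after the first: 27 × 7 = 189 days after December 1, 2003.
December has 31 days — 30 days to the end of December leaves 159.
January has 31 days (128 left).
February has 29 days (99 left).
March has 31 days (68 left).
April has 30 days (38 left).
May has 31 days (7 left).
7 days into June → June 7, 2004.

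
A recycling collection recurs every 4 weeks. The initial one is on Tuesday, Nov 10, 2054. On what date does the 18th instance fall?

The 18th occurrence is 17 intervals after the first: 17 × 28 = 476 days after Nov 10, 2054.
Nov has 30 days — 20 days to the end of Nov leaves 456.
From end of Nov to end of 2054 is 31 days (425 left).
2055 has 365 days (60 left).
Jan has 31 days (29 left).
29 days into Feb → Feb 29, 2056.

Feb 29, 2056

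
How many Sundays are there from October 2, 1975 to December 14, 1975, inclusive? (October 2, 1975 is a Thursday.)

11

October 2, 1975 is a Thursday; the first Sunday on or after it is October 5, 1975 (3 days later).
From October 5, 1975 to December 14, 1975: 26 + 30 + 14 = 70 days (rest of October, November, December).
70 ÷ 7 = 10 full weeks with remainder 0, so 10 more Sundays after the first → 11.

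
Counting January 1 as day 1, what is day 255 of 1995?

Jan has 31 days (255 − 31 = 224 remain).
Feb has 28 days (224 − 28 = 196 remain).
Mar has 31 days (196 − 31 = 165 remain).
Apr has 30 days (165 − 30 = 135 remain).
May has 31 days (135 − 31 = 104 remain).
Jun has 30 days (104 − 30 = 74 remain).
Jul has 31 days (74 − 31 = 43 remain).
Aug has 31 days (43 − 31 = 12 remain).
12 into Sep → Sep 12.

Sep 12, 1995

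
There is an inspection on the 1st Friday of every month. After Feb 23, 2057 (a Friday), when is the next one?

Mar 2, 2057

Feb 2057 starts on a Thursday, so its 1st Friday is Feb 2, 2057 (1 day in).
That is not after Feb 23, 2057, so look at Mar 2057.
Mar 2057 starts on a Thursday, so its 1st Friday is Mar 2, 2057 (1 day in).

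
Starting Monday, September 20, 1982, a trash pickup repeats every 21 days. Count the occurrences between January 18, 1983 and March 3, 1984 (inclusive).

Occurrences land 21·i days after September 20, 1982 for i = 0, 1, 2, …
January 18, 1983 is 120 days after the start; 120 ÷ 21 = 5 remainder 15; since the remainder is 15, round up to i = 6. First occurrence in the window: #7 on January 24, 1983 (6×21 = 126 days in).
March 3, 1984 is 530 days after the start; 530 ÷ 21 = 25 remainder 5. Last occurrence in the window: #26 on February 27, 1984.
Occurrences #7 through #26: 20 in total.

20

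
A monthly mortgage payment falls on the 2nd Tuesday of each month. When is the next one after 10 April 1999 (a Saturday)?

13 April 1999

April 1999 starts on a Thursday; its first Tuesday is the 6th, so the 2nd Tuesday is the 13th — 13 April 1999.
13 April 1999 is after 10 April 1999, so that is the next one.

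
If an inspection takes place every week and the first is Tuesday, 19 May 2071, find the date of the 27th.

17 November 2071

The 27th occurrence is 26 intervals after the first: 26 × 7 = 182 days after 19 May 2071.
May has 31 days — 12 days to the end of May leaves 170.
June has 30 days (140 left).
July has 31 days (109 left).
August has 31 days (78 left).
September has 30 days (48 left).
October has 31 days (17 left).
17 days into November → 17 November 2071.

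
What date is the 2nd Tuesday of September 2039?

September 13, 2039

The first Tuesday of September 2039 is September 6.
The 2nd Tuesday is 1 weeks later: 6 + 7 = 13.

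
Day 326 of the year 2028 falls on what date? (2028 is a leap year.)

Nov 21, 2028

Jan has 31 days (326 − 31 = 295 remain).
Feb has 29 days (295 − 29 = 266 remain).
Mar has 31 days (266 − 31 = 235 remain).
Apr has 30 days (235 − 30 = 205 remain).
May has 31 days (205 − 31 = 174 remain).
Jun has 30 days (174 − 30 = 144 remain).
Jul has 31 days (144 − 31 = 113 remain).
Aug has 31 days (113 − 31 = 82 remain).
Sep has 30 days (82 − 30 = 52 remain).
Oct has 31 days (52 − 31 = 21 remain).
21 into Nov → Nov 21.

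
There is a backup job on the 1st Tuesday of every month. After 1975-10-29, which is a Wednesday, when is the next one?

1975-11-04

October 1975 starts on a Wednesday, so its 1st Tuesday is 1975-10-07 (6 days in).
That is not after 1975-10-29, so look at November 1975.
November 1975 starts on a Saturday, so its 1st Tuesday is 1975-11-04 (3 days in).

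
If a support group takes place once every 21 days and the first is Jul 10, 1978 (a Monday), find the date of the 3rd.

Aug 21, 1978

The 3rd occurrence is 2 intervals after the first: 2 × 21 = 42 days after Jul 10, 1978.
Jul has 31 days — 21 days to the end of Jul leaves 21.
21 days into Aug → Aug 21, 1978.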